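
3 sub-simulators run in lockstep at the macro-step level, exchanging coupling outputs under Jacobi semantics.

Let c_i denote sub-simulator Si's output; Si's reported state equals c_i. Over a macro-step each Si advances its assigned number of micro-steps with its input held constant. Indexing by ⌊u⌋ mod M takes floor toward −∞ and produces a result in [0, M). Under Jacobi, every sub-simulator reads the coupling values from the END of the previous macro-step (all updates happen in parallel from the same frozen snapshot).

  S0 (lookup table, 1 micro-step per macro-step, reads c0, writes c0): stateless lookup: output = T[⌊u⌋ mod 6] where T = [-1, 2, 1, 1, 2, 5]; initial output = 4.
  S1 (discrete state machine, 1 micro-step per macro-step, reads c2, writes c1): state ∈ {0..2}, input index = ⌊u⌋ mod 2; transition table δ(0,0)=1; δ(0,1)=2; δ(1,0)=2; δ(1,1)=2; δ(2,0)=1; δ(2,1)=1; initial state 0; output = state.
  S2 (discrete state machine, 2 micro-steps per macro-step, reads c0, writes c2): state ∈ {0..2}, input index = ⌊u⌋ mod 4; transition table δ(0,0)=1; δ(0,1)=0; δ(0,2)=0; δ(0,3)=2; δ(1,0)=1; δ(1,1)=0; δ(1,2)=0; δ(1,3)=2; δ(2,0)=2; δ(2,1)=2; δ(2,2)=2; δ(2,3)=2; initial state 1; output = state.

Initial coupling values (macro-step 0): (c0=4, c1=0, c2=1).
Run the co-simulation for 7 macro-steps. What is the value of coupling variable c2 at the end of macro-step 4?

macro 1: S0 reads c0=4 → after 1×micro: 2; S1 reads c2=1 → after 1×micro: 2; S2 reads c0=4 → after 2×micro: 1 ⇒ (c0=2, c1=2, c2=1)
macro 2: S0 reads c0=2 → after 1×micro: 1; S1 reads c2=1 → after 1×micro: 1; S2 reads c0=2 → after 2×micro: 0 ⇒ (c0=1, c1=1, c2=0)
macro 3: S0 reads c0=1 → after 1×micro: 2; S1 reads c2=0 → after 1×micro: 2; S2 reads c0=1 → after 2×micro: 0 ⇒ (c0=2, c1=2, c2=0)
macro 4: S0 reads c0=2 → after 1×micro: 1; S1 reads c2=0 → after 1×micro: 1; S2 reads c0=2 → after 2×micro: 0 ⇒ (c0=1, c1=1, c2=0)
macro 5: S0 reads c0=1 → after 1×micro: 2; S1 reads c2=0 → after 1×micro: 2; S2 reads c0=1 → after 2×micro: 0 ⇒ (c0=2, c1=2, c2=0)
macro 6: S0 reads c0=2 → after 1×micro: 1; S1 reads c2=0 → after 1×micro: 1; S2 reads c0=2 → after 2×micro: 0 ⇒ (c0=1, c1=1, c2=0)
macro 7: S0 reads c0=1 → after 1×micro: 2; S1 reads c2=0 → after 1×micro: 2; S2 reads c0=1 → after 2×micro: 0 ⇒ (c0=2, c1=2, c2=0)

c2 at macro-step 4 = 0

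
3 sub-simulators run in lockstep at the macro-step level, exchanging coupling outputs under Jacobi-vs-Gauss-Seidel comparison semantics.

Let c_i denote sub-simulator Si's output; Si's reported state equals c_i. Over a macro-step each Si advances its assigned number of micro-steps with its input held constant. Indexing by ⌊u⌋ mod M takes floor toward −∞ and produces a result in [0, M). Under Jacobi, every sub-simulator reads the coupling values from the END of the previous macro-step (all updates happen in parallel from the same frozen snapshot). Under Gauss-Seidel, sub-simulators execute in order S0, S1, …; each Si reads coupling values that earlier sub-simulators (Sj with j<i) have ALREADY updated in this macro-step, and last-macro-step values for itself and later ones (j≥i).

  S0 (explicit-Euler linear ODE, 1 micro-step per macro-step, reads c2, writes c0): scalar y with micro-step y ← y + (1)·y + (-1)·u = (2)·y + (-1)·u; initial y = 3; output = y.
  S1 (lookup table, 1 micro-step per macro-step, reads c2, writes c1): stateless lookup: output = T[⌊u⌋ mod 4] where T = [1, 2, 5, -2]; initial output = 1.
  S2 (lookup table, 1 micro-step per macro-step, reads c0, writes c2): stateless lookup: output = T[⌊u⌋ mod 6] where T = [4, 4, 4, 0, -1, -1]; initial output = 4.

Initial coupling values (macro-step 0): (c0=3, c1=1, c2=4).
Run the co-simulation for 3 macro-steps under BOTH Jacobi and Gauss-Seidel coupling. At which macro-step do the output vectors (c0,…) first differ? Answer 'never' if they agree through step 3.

first divergence at macro-step: 1

[Jacobi] macro 1: S0 reads c2=4 → after 1×micro: 2; S1 reads c2=4 → after 1×micro: 1; S2 reads c0=3 → after 1×micro: 0 ⇒ (c0=2, c1=1, c2=0)
[Jacobi] macro 2: S0 reads c2=0 → after 1×micro: 4; S1 reads c2=0 → after 1×micro: 1; S2 reads c0=2 → after 1×micro: 4 ⇒ (c0=4, c1=1, c2=4)
[Jacobi] macro 3: S0 reads c2=4 → after 1×micro: 4; S1 reads c2=4 → after 1×micro: 1; S2 reads c0=4 → after 1×micro: -1 ⇒ (c0=4, c1=1, c2=-1)
[Gauss-Seidel] macro 1: S0 reads c2=4 → after 1×micro: 2; S1 reads c2=4 → after 1×micro: 1; S2 reads c0=2 → after 1×micro: 4 ⇒ (c0=2, c1=1, c2=4)
[Gauss-Seidel] macro 2: S0 reads c2=4 → after 1×micro: 0; S1 reads c2=4 → after 1×micro: 1; S2 reads c0=0 → after 1×micro: 4 ⇒ (c0=0, c1=1, c2=4)
[Gauss-Seidel] macro 3: S0 reads c2=4 → after 1×micro: -4; S1 reads c2=4 → after 1×micro: 1; S2 reads c0=-4 → after 1×micro: 4 ⇒ (c0=-4, c1=1, c2=4)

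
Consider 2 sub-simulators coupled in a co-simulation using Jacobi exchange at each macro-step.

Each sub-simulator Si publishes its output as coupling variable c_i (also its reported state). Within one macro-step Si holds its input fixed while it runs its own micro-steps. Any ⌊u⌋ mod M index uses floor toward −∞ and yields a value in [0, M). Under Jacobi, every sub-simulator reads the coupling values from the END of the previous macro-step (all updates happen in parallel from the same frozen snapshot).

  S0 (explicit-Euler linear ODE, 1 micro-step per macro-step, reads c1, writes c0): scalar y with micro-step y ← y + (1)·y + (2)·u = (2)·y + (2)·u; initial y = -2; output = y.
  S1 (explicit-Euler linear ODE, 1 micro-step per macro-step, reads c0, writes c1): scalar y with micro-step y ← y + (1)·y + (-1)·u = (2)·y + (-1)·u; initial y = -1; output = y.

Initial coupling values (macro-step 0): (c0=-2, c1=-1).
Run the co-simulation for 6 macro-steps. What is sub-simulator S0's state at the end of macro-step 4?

S0 state at macro-step 4 = 24

macro 1: S0 reads c1=-1 → after 1×micro: -6; S1 reads c0=-2 → after 1×micro: 0 ⇒ (c0=-6, c1=0)
macro 2: S0 reads c1=0 → after 1×micro: -12; S1 reads c0=-6 → after 1×micro: 6 ⇒ (c0=-12, c1=6)
macro 3: S0 reads c1=6 → after 1×micro: -12; S1 reads c0=-12 → after 1×micro: 24 ⇒ (c0=-12, c1=24)
macro 4: S0 reads c1=24 → after 1×micro: 24; S1 reads c0=-12 → after 1×micro: 60 ⇒ (c0=24, c1=60)
macro 5: S0 reads c1=60 → after 1×micro: 168; S1 reads c0=24 → after 1×micro: 96 ⇒ (c0=168, c1=96)
macro 6: S0 reads c1=96 → after 1×micro: 528; S1 reads c0=168 → after 1×micro: 24 ⇒ (c0=528, c1=24)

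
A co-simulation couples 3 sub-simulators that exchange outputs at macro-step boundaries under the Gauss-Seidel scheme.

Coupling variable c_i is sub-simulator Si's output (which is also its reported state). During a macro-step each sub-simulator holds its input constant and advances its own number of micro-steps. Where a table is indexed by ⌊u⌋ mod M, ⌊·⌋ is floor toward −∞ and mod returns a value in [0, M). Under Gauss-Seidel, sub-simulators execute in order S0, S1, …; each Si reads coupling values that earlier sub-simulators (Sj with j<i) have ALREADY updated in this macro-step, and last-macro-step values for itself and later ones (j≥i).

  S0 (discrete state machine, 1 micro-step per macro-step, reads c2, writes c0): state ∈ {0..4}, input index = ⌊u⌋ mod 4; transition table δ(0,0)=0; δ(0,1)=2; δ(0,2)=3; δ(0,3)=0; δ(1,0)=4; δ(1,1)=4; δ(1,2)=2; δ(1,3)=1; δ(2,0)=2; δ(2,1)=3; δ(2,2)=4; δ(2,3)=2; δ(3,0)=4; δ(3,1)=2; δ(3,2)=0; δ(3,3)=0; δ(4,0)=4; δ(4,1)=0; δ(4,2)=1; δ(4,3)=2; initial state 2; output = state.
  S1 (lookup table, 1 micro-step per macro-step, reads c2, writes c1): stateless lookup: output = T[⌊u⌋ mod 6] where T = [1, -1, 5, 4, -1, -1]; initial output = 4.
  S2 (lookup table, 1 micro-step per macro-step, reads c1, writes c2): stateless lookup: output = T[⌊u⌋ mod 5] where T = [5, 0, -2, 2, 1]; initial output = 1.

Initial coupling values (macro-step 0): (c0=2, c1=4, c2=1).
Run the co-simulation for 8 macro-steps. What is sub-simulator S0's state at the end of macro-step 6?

macro 1: S0 reads c2=1 → after 1×micro: 3; S1 reads c2=1 → after 1×micro: -1; S2 reads c1=-1 → after 1×micro: 1 ⇒ (c0=3, c1=-1, c2=1)
macro 2: S0 reads c2=1 → after 1×micro: 2; S1 reads c2=1 → after 1×micro: -1; S2 reads c1=-1 → after 1×micro: 1 ⇒ (c0=2, c1=-1, c2=1)
macro 3: S0 reads c2=1 → after 1×micro: 3; S1 reads c2=1 → after 1×micro: -1; S2 reads c1=-1 → after 1×micro: 1 ⇒ (c0=3, c1=-1, c2=1)
macro 4: S0 reads c2=1 → after 1×micro: 2; S1 reads c2=1 → after 1×micro: -1; S2 reads c1=-1 → after 1×micro: 1 ⇒ (c0=2, c1=-1, c2=1)
macro 5: S0 reads c2=1 → after 1×micro: 3; S1 reads c2=1 → after 1×micro: -1; S2 reads c1=-1 → after 1×micro: 1 ⇒ (c0=3, c1=-1, c2=1)
macro 6: S0 reads c2=1 → after 1×micro: 2; S1 reads c2=1 → after 1×micro: -1; S2 reads c1=-1 → after 1×micro: 1 ⇒ (c0=2, c1=-1, c2=1)
macro 7: S0 reads c2=1 → after 1×micro: 3; S1 reads c2=1 → after 1×micro: -1; S2 reads c1=-1 → after 1×micro: 1 ⇒ (c0=3, c1=-1, c2=1)
macro 8: S0 reads c2=1 → after 1×micro: 2; S1 reads c2=1 → after 1×micro: -1; S2 reads c1=-1 → after 1×micro: 1 ⇒ (c0=2, c1=-1, c2=1)

S0 state at macro-step 6 = 2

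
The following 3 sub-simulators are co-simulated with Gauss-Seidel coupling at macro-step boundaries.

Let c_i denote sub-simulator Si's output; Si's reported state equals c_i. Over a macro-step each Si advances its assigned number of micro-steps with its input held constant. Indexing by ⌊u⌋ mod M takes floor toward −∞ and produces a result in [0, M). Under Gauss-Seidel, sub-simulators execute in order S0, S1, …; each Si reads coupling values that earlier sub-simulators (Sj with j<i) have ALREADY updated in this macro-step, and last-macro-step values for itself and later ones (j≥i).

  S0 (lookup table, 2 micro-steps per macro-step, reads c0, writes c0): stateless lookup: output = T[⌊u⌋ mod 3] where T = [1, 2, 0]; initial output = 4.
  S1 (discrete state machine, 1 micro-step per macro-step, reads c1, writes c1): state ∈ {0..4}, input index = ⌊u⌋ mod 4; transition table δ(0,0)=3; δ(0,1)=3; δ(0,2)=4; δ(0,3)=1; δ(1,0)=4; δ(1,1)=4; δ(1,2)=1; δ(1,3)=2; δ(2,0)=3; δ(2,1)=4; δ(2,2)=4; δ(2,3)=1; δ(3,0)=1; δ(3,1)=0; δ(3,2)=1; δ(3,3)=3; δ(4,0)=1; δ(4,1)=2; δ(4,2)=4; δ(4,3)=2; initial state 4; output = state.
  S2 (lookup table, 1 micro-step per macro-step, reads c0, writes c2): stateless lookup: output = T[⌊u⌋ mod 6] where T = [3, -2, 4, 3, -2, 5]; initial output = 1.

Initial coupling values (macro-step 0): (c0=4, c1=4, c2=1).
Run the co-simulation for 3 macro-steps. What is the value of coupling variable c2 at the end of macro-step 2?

macro 1: S0 reads c0=4 → after 2×micro: 2; S1 reads c1=4 → after 1×micro: 1; S2 reads c0=2 → after 1×micro: 4 ⇒ (c0=2, c1=1, c2=4)
macro 2: S0 reads c0=2 → after 2×micro: 0; S1 reads c1=1 → after 1×micro: 4; S2 reads c0=0 → after 1×micro: 3 ⇒ (c0=0, c1=4, c2=3)
macro 3: S0 reads c0=0 → after 2×micro: 1; S1 reads c1=4 → after 1×micro: 1; S2 reads c0=1 → after 1×micro: -2 ⇒ (c0=1, c1=1, c2=-2)

c2 at macro-step 2 = 3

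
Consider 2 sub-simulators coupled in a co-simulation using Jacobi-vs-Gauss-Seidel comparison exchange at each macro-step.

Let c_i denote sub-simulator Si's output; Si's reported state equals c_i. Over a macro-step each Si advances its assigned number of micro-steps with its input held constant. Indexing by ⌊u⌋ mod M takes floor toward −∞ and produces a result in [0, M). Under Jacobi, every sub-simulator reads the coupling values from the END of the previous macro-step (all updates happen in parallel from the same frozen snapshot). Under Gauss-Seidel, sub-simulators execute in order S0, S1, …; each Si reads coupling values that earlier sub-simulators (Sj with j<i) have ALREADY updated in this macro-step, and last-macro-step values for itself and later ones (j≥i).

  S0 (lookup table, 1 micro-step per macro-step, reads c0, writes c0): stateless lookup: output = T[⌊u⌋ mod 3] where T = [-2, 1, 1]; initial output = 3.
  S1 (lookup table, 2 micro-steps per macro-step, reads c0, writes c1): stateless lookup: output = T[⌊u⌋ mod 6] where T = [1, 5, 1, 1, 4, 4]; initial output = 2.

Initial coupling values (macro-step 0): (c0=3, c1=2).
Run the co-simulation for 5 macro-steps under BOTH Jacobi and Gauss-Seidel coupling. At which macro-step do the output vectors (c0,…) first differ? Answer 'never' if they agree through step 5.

[Jacobi] macro 1: S0 reads c0=3 → after 1×micro: -2; S1 reads c0=3 → after 2×micro: 1 ⇒ (c0=-2, c1=1)
[Jacobi] macro 2: S0 reads c0=-2 → after 1×micro: 1; S1 reads c0=-2 → after 2×micro: 4 ⇒ (c0=1, c1=4)
[Jacobi] macro 3: S0 reads c0=1 → after 1×micro: 1; S1 reads c0=1 → after 2×micro: 5 ⇒ (c0=1, c1=5)
[Jacobi] macro 4: S0 reads c0=1 → after 1×micro: 1; S1 reads c0=1 → after 2×micro: 5 ⇒ (c0=1, c1=5)
[Jacobi] macro 5: S0 reads c0=1 → after 1×micro: 1; S1 reads c0=1 → after 2×micro: 5 ⇒ (c0=1, c1=5)
[Gauss-Seidel] macro 1: S0 reads c0=3 → after 1×micro: -2; S1 reads c0=-2 → after 2×micro: 4 ⇒ (c0=-2, c1=4)
[Gauss-Seidel] macro 2: S0 reads c0=-2 → after 1×micro: 1; S1 reads c0=1 → after 2×micro: 5 ⇒ (c0=1, c1=5)
[Gauss-Seidel] macro 3: S0 reads c0=1 → after 1×micro: 1; S1 reads c0=1 → after 2×micro: 5 ⇒ (c0=1, c1=5)
[Gauss-Seidel] macro 4: S0 reads c0=1 → after 1×micro: 1; S1 reads c0=1 → after 2×micro: 5 ⇒ (c0=1, c1=5)
[Gauss-Seidel] macro 5: S0 reads c0=1 → after 1×micro: 1; S1 reads c0=1 → after 2×micro: 5 ⇒ (c0=1, c1=5)

first divergence at macro-step: 1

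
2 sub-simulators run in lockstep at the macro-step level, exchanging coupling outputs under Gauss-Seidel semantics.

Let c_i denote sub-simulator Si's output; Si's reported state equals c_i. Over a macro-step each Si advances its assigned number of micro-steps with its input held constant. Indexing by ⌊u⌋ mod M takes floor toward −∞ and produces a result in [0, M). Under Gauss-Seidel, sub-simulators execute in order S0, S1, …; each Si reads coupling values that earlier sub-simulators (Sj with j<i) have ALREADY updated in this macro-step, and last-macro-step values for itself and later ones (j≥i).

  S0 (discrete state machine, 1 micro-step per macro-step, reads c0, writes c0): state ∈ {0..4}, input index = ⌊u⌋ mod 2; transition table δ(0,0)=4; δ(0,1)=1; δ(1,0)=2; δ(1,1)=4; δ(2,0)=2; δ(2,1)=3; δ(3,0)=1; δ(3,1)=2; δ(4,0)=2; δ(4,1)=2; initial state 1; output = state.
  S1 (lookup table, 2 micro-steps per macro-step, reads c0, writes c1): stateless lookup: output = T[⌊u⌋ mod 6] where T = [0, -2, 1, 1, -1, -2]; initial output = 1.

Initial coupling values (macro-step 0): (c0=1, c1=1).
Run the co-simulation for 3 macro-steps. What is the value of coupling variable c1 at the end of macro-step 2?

macro 1: S0 reads c0=1 → after 1×micro: 4; S1 reads c0=4 → after 2×micro: -1 ⇒ (c0=4, c1=-1)
macro 2: S0 reads c0=4 → after 1×micro: 2; S1 reads c0=2 → after 2×micro: 1 ⇒ (c0=2, c1=1)
macro 3: S0 reads c0=2 → after 1×micro: 2; S1 reads c0=2 → after 2×micro: 1 ⇒ (c0=2, c1=1)

c1 at macro-step 2 = 1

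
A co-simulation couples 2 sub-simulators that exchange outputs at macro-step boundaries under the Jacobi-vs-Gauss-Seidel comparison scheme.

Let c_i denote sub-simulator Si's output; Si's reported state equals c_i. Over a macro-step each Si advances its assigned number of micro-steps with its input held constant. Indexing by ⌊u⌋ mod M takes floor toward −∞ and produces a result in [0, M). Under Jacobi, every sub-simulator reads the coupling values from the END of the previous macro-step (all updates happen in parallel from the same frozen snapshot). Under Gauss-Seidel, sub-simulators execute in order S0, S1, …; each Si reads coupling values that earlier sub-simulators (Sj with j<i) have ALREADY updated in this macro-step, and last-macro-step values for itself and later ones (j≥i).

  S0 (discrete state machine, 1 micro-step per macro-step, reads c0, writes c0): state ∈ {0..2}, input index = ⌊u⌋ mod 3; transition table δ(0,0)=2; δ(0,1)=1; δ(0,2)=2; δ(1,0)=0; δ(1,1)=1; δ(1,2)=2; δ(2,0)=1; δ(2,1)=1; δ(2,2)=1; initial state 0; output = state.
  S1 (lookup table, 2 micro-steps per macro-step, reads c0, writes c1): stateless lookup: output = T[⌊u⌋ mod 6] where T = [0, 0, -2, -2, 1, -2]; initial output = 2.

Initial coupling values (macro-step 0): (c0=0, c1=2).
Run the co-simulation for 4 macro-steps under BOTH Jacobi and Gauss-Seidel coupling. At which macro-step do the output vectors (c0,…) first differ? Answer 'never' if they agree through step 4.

[Jacobi] macro 1: S0 reads c0=0 → after 1×micro: 2; S1 reads c0=0 → after 2×micro: 0 ⇒ (c0=2, c1=0)
[Jacobi] macro 2: S0 reads c0=2 → after 1×micro: 1; S1 reads c0=2 → after 2×micro: -2 ⇒ (c0=1, c1=-2)
[Jacobi] macro 3: S0 reads c0=1 → after 1×micro: 1; S1 reads c0=1 → after 2×micro: 0 ⇒ (c0=1, c1=0)
[Jacobi] macro 4: S0 reads c0=1 → after 1×micro: 1; S1 reads c0=1 → after 2×micro: 0 ⇒ (c0=1, c1=0)
[Gauss-Seidel] macro 1: S0 reads c0=0 → after 1×micro: 2; S1 reads c0=2 → after 2×micro: -2 ⇒ (c0=2, c1=-2)
[Gauss-Seidel] macro 2: S0 reads c0=2 → after 1×micro: 1; S1 reads c0=1 → after 2×micro: 0 ⇒ (c0=1, c1=0)
[Gauss-Seidel] macro 3: S0 reads c0=1 → after 1×micro: 1; S1 reads c0=1 → after 2×micro: 0 ⇒ (c0=1, c1=0)
[Gauss-Seidel] macro 4: S0 reads c0=1 → after 1×micro: 1; S1 reads c0=1 → after 2×micro: 0 ⇒ (c0=1, c1=0)

first divergence at macro-step: 1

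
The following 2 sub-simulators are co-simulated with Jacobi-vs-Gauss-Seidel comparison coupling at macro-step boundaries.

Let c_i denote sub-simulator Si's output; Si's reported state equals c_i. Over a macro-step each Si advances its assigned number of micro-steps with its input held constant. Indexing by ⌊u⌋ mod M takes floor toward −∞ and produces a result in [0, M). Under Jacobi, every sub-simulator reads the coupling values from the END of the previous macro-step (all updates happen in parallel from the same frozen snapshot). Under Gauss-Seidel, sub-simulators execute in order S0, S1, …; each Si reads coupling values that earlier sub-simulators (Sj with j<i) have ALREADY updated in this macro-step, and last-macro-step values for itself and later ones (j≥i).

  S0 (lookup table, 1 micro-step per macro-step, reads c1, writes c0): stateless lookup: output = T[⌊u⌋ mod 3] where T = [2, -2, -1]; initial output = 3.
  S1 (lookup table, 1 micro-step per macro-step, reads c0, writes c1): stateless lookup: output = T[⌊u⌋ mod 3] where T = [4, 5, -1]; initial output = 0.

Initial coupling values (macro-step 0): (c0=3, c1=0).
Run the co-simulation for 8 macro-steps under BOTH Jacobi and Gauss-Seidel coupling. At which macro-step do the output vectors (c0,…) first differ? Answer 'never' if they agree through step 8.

[Jacobi] macro 1: S0 reads c1=0 → after 1×micro: 2; S1 reads c0=3 → after 1×micro: 4 ⇒ (c0=2, c1=4)
[Jacobi] macro 2: S0 reads c1=4 → after 1×micro: -2; S1 reads c0=2 → after 1×micro: -1 ⇒ (c0=-2, c1=-1)
[Jacobi] macro 3: S0 reads c1=-1 → after 1×micro: -1; S1 reads c0=-2 → after 1×micro: 5 ⇒ (c0=-1, c1=5)
[Jacobi] macro 4: S0 reads c1=5 → after 1×micro: -1; S1 reads c0=-1 → after 1×micro: -1 ⇒ (c0=-1, c1=-1)
[Jacobi] macro 5: S0 reads c1=-1 → after 1×micro: -1; S1 reads c0=-1 → after 1×micro: -1 ⇒ (c0=-1, c1=-1)
[Jacobi] macro 6: S0 reads c1=-1 → after 1×micro: -1; S1 reads c0=-1 → after 1×micro: -1 ⇒ (c0=-1, c1=-1)
[Jacobi] macro 7: S0 reads c1=-1 → after 1×micro: -1; S1 reads c0=-1 → after 1×micro: -1 ⇒ (c0=-1, c1=-1)
[Jacobi] macro 8: S0 reads c1=-1 → after 1×micro: -1; S1 reads c0=-1 → after 1×micro: -1 ⇒ (c0=-1, c1=-1)
[Gauss-Seidel] macro 1: S0 reads c1=0 → after 1×micro: 2; S1 reads c0=2 → after 1×micro: -1 ⇒ (c0=2, c1=-1)
[Gauss-Seidel] macro 2: S0 reads c1=-1 → after 1×micro: -1; S1 reads c0=-1 → after 1×micro: -1 ⇒ (c0=-1, c1=-1)
[Gauss-Seidel] macro 3: S0 reads c1=-1 → after 1×micro: -1; S1 reads c0=-1 → after 1×micro: -1 ⇒ (c0=-1, c1=-1)
[Gauss-Seidel] macro 4: S0 reads c1=-1 → after 1×micro: -1; S1 reads c0=-1 → after 1×micro: -1 ⇒ (c0=-1, c1=-1)
[Gauss-Seidel] macro 5: S0 reads c1=-1 → after 1×micro: -1; S1 reads c0=-1 → after 1×micro: -1 ⇒ (c0=-1, c1=-1)
[Gauss-Seidel] macro 6: S0 reads c1=-1 → after 1×micro: -1; S1 reads c0=-1 → after 1×micro: -1 ⇒ (c0=-1, c1=-1)
[Gauss-Seidel] macro 7: S0 reads c1=-1 → after 1×micro: -1; S1 reads c0=-1 → after 1×micro: -1 ⇒ (c0=-1, c1=-1)
[Gauss-Seidel] macro 8: S0 reads c1=-1 → after 1×micro: -1; S1 reads c0=-1 → after 1×micro: -1 ⇒ (c0=-1, c1=-1)

first divergence at macro-step: 1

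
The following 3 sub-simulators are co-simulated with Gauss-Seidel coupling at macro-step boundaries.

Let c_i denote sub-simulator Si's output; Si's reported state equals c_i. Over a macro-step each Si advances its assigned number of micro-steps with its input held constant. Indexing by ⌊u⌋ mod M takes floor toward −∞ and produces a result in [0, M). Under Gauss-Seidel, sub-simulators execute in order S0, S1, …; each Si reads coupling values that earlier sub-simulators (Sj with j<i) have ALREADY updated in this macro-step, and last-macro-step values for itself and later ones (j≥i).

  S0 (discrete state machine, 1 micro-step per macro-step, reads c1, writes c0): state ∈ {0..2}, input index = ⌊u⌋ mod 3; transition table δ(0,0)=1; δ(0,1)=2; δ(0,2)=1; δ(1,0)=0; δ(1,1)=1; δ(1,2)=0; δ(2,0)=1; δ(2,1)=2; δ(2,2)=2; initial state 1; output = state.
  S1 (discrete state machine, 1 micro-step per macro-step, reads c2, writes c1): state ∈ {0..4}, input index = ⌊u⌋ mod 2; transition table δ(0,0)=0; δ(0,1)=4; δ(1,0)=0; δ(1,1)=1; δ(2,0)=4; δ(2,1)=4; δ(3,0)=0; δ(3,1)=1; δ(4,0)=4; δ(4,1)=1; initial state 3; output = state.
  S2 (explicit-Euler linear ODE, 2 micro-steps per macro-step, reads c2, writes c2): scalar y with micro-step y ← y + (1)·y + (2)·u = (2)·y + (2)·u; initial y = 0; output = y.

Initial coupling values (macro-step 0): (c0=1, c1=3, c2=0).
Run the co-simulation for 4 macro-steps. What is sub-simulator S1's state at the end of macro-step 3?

S1 state at macro-step 3 = 0

macro 1: S0 reads c1=3 → after 1×micro: 0; S1 reads c2=0 → after 1×micro: 0; S2 reads c2=0 → after 2×micro: 0 ⇒ (c0=0, c1=0, c2=0)
macro 2: S0 reads c1=0 → after 1×micro: 1; S1 reads c2=0 → after 1×micro: 0; S2 reads c2=0 → after 2×micro: 0 ⇒ (c0=1, c1=0, c2=0)
macro 3: S0 reads c1=0 → after 1×micro: 0; S1 reads c2=0 → after 1×micro: 0; S2 reads c2=0 → after 2×micro: 0 ⇒ (c0=0, c1=0, c2=0)
macro 4: S0 reads c1=0 → after 1×micro: 1; S1 reads c2=0 → after 1×micro: 0; S2 reads c2=0 → after 2×micro: 0 ⇒ (c0=1, c1=0, c2=0)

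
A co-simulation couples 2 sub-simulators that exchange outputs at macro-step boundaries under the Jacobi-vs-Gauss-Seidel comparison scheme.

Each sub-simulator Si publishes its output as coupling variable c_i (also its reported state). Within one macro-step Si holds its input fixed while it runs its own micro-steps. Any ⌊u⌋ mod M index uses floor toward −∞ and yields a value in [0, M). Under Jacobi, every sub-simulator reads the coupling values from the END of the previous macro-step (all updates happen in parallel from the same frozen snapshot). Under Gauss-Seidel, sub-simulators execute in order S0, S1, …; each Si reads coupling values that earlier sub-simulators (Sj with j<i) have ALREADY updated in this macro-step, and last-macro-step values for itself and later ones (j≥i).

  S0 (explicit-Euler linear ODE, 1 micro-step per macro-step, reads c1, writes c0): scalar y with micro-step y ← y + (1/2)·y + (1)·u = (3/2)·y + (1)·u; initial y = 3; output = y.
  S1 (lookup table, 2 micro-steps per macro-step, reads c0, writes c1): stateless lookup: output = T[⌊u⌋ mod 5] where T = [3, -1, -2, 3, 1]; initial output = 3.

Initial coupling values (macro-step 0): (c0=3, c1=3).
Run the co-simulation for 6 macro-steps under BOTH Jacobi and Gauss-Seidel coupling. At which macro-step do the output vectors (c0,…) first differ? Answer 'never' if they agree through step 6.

[Jacobi] macro 1: S0 reads c1=3 → after 1×micro: 15/2; S1 reads c0=3 → after 2×micro: 3 ⇒ (c0=15/2, c1=3)
[Jacobi] macro 2: S0 reads c1=3 → after 1×micro: 57/4; S1 reads c0=15/2 → after 2×micro: -2 ⇒ (c0=57/4, c1=-2)
[Jacobi] macro 3: S0 reads c1=-2 → after 1×micro: 155/8; S1 reads c0=57/4 → after 2×micro: 1 ⇒ (c0=155/8, c1=1)
[Jacobi] macro 4: S0 reads c1=1 → after 1×micro: 481/16; S1 reads c0=155/8 → after 2×micro: 1 ⇒ (c0=481/16, c1=1)
[Jacobi] macro 5: S0 reads c1=1 → after 1×micro: 1475/32; S1 reads c0=481/16 → after 2×micro: 3 ⇒ (c0=1475/32, c1=3)
[Jacobi] macro 6: S0 reads c1=3 → after 1×micro: 4617/64; S1 reads c0=1475/32 → after 2×micro: -1 ⇒ (c0=4617/64, c1=-1)
[Gauss-Seidel] macro 1: S0 reads c1=3 → after 1×micro: 15/2; S1 reads c0=15/2 → after 2×micro: -2 ⇒ (c0=15/2, c1=-2)
[Gauss-Seidel] macro 2: S0 reads c1=-2 → after 1×micro: 37/4; S1 reads c0=37/4 → after 2×micro: 1 ⇒ (c0=37/4, c1=1)
[Gauss-Seidel] macro 3: S0 reads c1=1 → after 1×micro: 119/8; S1 reads c0=119/8 → after 2×micro: 1 ⇒ (c0=119/8, c1=1)
[Gauss-Seidel] macro 4: S0 reads c1=1 → after 1×micro: 373/16; S1 reads c0=373/16 → after 2×micro: 3 ⇒ (c0=373/16, c1=3)
[Gauss-Seidel] macro 5: S0 reads c1=3 → after 1×micro: 1215/32; S1 reads c0=1215/32 → after 2×micro: -2 ⇒ (c0=1215/32, c1=-2)
[Gauss-Seidel] macro 6: S0 reads c1=-2 → after 1×micro: 3517/64; S1 reads c0=3517/64 → after 2×micro: 1 ⇒ (c0=3517/64, c1=1)

first divergence at macro-step: 1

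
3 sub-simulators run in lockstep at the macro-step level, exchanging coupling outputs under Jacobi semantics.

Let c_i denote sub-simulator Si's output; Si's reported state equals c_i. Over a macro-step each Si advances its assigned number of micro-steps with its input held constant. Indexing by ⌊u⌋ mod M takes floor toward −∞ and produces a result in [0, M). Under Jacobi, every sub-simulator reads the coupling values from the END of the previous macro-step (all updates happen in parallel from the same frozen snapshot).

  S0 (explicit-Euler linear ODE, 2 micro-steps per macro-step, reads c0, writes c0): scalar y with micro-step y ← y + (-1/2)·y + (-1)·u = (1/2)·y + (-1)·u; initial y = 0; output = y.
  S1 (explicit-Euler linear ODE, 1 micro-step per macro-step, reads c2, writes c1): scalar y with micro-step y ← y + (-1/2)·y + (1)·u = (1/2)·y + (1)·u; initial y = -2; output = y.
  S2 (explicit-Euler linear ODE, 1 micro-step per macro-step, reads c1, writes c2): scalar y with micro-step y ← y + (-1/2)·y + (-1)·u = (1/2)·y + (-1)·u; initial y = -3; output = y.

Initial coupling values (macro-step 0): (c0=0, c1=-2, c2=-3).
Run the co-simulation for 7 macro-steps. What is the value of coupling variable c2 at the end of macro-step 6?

c2 at macro-step 6 = -263/64

macro 1: S0 reads c0=0 → after 2×micro: 0; S1 reads c2=-3 → after 1×micro: -4; S2 reads c1=-2 → after 1×micro: 1/2 ⇒ (c0=0, c1=-4, c2=1/2)
macro 2: S0 reads c0=0 → after 2×micro: 0; S1 reads c2=1/2 → after 1×micro: -3/2; S2 reads c1=-4 → after 1×micro: 17/4 ⇒ (c0=0, c1=-3/2, c2=17/4)
macro 3: S0 reads c0=0 → after 2×micro: 0; S1 reads c2=17/4 → after 1×micro: 7/2; S2 reads c1=-3/2 → after 1×micro: 29/8 ⇒ (c0=0, c1=7/2, c2=29/8)
macro 4: S0 reads c0=0 → after 2×micro: 0; S1 reads c2=29/8 → after 1×micro: 43/8; S2 reads c1=7/2 → after 1×micro: -27/16 ⇒ (c0=0, c1=43/8, c2=-27/16)
macro 5: S0 reads c0=0 → after 2×micro: 0; S1 reads c2=-27/16 → after 1×micro: 1; S2 reads c1=43/8 → after 1×micro: -199/32 ⇒ (c0=0, c1=1, c2=-199/32)
macro 6: S0 reads c0=0 → after 2×micro: 0; S1 reads c2=-199/32 → after 1×micro: -183/32; S2 reads c1=1 → after 1×micro: -263/64 ⇒ (c0=0, c1=-183/32, c2=-263/64)
macro 7: S0 reads c0=0 → after 2×micro: 0; S1 reads c2=-263/64 → after 1×micro: -223/32; S2 reads c1=-183/32 → after 1×micro: 469/128 ⇒ (c0=0, c1=-223/32, c2=469/128)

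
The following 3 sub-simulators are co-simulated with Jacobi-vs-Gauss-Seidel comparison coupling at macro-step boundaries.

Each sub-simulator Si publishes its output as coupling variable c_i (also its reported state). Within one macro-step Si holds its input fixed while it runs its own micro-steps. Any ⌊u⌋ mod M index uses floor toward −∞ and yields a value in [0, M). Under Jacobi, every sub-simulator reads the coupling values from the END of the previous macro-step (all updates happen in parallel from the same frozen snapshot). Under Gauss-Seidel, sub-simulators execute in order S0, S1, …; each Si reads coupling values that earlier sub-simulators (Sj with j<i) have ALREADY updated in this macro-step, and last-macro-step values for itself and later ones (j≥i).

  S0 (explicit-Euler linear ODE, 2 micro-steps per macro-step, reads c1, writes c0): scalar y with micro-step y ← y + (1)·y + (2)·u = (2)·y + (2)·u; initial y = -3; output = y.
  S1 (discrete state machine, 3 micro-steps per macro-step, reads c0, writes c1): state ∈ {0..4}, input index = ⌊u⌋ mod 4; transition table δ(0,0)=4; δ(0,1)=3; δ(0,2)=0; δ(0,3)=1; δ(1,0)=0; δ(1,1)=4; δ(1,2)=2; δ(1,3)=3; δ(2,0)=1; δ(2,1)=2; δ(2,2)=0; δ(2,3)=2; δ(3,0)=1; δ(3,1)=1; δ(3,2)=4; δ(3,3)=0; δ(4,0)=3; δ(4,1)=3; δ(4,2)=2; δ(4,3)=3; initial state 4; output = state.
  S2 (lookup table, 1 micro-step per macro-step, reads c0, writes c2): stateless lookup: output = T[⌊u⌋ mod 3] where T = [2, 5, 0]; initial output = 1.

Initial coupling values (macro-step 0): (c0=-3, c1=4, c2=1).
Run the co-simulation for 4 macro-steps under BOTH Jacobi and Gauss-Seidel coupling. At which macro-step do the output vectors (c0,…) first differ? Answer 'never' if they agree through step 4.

[Jacobi] macro 1: S0 reads c1=4 → after 2×micro: 12; S1 reads c0=-3 → after 3×micro: 4; S2 reads c0=-3 → after 1×micro: 2 ⇒ (c0=12, c1=4, c2=2)
[Jacobi] macro 2: S0 reads c1=4 → after 2×micro: 72; S1 reads c0=12 → after 3×micro: 0; S2 reads c0=12 → after 1×micro: 2 ⇒ (c0=72, c1=0, c2=2)
[Jacobi] macro 3: S0 reads c1=0 → after 2×micro: 288; S1 reads c0=72 → after 3×micro: 1; S2 reads c0=72 → after 1×micro: 2 ⇒ (c0=288, c1=1, c2=2)
[Jacobi] macro 4: S0 reads c1=1 → after 2×micro: 1158; S1 reads c0=288 → after 3×micro: 3; S2 reads c0=288 → after 1×micro: 2 ⇒ (c0=1158, c1=3, c2=2)
[Gauss-Seidel] macro 1: S0 reads c1=4 → after 2×micro: 12; S1 reads c0=12 → after 3×micro: 0; S2 reads c0=12 → after 1×micro: 2 ⇒ (c0=12, c1=0, c2=2)
[Gauss-Seidel] macro 2: S0 reads c1=0 → after 2×micro: 48; S1 reads c0=48 → after 3×micro: 1; S2 reads c0=48 → after 1×micro: 2 ⇒ (c0=48, c1=1, c2=2)
[Gauss-Seidel] macro 3: S0 reads c1=1 → after 2×micro: 198; S1 reads c0=198 → after 3×micro: 0; S2 reads c0=198 → after 1×micro: 2 ⇒ (c0=198, c1=0, c2=2)
[Gauss-Seidel] macro 4: S0 reads c1=0 → after 2×micro: 792; S1 reads c0=792 → after 3×micro: 1; S2 reads c0=792 → after 1×micro: 2 ⇒ (c0=792, c1=1, c2=2)

first divergence at macro-step: 1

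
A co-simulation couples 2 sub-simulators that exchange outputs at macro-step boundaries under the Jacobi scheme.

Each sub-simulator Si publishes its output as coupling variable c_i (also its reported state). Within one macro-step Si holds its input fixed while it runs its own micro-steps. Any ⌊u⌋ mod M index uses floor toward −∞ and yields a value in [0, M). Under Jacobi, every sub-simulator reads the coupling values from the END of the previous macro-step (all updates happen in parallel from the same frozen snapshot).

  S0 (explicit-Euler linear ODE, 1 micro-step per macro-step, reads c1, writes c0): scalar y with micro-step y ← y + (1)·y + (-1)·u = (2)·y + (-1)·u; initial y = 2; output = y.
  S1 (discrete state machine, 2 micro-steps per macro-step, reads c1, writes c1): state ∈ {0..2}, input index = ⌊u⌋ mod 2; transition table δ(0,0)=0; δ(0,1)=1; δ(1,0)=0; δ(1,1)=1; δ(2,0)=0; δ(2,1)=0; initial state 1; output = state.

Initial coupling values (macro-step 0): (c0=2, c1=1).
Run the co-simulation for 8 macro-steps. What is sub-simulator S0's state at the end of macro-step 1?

macro 1: S0 reads c1=1 → after 1×micro: 3; S1 reads c1=1 → after 2×micro: 1 ⇒ (c0=3, c1=1)
macro 2: S0 reads c1=1 → after 1×micro: 5; S1 reads c1=1 → after 2×micro: 1 ⇒ (c0=5, c1=1)
macro 3: S0 reads c1=1 → after 1×micro: 9; S1 reads c1=1 → after 2×micro: 1 ⇒ (c0=9, c1=1)
macro 4: S0 reads c1=1 → after 1×micro: 17; S1 reads c1=1 → after 2×micro: 1 ⇒ (c0=17, c1=1)
macro 5: S0 reads c1=1 → after 1×micro: 33; S1 reads c1=1 → after 2×micro: 1 ⇒ (c0=33, c1=1)
macro 6: S0 reads c1=1 → after 1×micro: 65; S1 reads c1=1 → after 2×micro: 1 ⇒ (c0=65, c1=1)
macro 7: S0 reads c1=1 → after 1×micro: 129; S1 reads c1=1 → after 2×micro: 1 ⇒ (c0=129, c1=1)
macro 8: S0 reads c1=1 → after 1×micro: 257; S1 reads c1=1 → after 2×micro: 1 ⇒ (c0=257, c1=1)

S0 state at macro-step 1 = 3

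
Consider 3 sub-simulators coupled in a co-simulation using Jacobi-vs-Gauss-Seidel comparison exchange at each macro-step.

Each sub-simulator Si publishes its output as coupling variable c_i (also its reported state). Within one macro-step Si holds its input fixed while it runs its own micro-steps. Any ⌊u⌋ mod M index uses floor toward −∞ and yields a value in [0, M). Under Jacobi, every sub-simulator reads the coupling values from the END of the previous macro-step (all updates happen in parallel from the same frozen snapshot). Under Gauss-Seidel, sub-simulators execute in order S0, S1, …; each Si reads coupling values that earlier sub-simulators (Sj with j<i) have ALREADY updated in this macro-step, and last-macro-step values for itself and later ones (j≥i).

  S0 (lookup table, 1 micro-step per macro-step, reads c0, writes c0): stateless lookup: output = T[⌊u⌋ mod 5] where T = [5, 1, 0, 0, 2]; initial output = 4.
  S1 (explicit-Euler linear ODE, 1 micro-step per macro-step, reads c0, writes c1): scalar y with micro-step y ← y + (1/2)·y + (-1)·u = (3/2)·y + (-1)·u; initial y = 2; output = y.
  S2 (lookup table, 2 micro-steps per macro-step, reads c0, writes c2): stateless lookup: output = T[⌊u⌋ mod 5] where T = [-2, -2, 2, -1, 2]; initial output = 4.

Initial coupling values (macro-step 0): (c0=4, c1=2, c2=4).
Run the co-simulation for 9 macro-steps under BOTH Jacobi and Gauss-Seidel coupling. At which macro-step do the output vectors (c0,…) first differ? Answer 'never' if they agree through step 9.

first divergence at macro-step: 1

[Jacobi] macro 1: S0 reads c0=4 → after 1×micro: 2; S1 reads c0=4 → after 1×micro: -1; S2 reads c0=4 → after 2×micro: 2 ⇒ (c0=2, c1=-1, c2=2)
[Jacobi] macro 2: S0 reads c0=2 → after 1×micro: 0; S1 reads c0=2 → after 1×micro: -7/2; S2 reads c0=2 → after 2×micro: 2 ⇒ (c0=0, c1=-7/2, c2=2)
[Jacobi] macro 3: S0 reads c0=0 → after 1×micro: 5; S1 reads c0=0 → after 1×micro: -21/4; S2 reads c0=0 → after 2×micro: -2 ⇒ (c0=5, c1=-21/4, c2=-2)
[Jacobi] macro 4: S0 reads c0=5 → after 1×micro: 5; S1 reads c0=5 → after 1×micro: -103/8; S2 reads c0=5 → after 2×micro: -2 ⇒ (c0=5, c1=-103/8, c2=-2)
[Jacobi] macro 5: S0 reads c0=5 → after 1×micro: 5; S1 reads c0=5 → after 1×micro: -389/16; S2 reads c0=5 → after 2×micro: -2 ⇒ (c0=5, c1=-389/16, c2=-2)
[Jacobi] macro 6: S0 reads c0=5 → after 1×micro: 5; S1 reads c0=5 → after 1×micro: -1327/32; S2 reads c0=5 → after 2×micro: -2 ⇒ (c0=5, c1=-1327/32, c2=-2)
[Jacobi] macro 7: S0 reads c0=5 → after 1×micro: 5; S1 reads c0=5 → after 1×micro: -4301/64; S2 reads c0=5 → after 2×micro: -2 ⇒ (c0=5, c1=-4301/64, c2=-2)
[Jacobi] macro 8: S0 reads c0=5 → after 1×micro: 5; S1 reads c0=5 → after 1×micro: -13543/128; S2 reads c0=5 → after 2×micro: -2 ⇒ (c0=5, c1=-13543/128, c2=-2)
[Jacobi] macro 9: S0 reads c0=5 → after 1×micro: 5; S1 reads c0=5 → after 1×micro: -41909/256; S2 reads c0=5 → after 2×micro: -2 ⇒ (c0=5, c1=-41909/256, c2=-2)
[Gauss-Seidel] macro 1: S0 reads c0=4 → after 1×micro: 2; S1 reads c0=2 → after 1×micro: 1; S2 reads c0=2 → after 2×micro: 2 ⇒ (c0=2, c1=1, c2=2)
[Gauss-Seidel] macro 2: S0 reads c0=2 → after 1×micro: 0; S1 reads c0=0 → after 1×micro: 3/2; S2 reads c0=0 → after 2×micro: -2 ⇒ (c0=0, c1=3/2, c2=-2)
[Gauss-Seidel] macro 3: S0 reads c0=0 → after 1×micro: 5; S1 reads c0=5 → after 1×micro: -11/4; S2 reads c0=5 → after 2×micro: -2 ⇒ (c0=5, c1=-11/4, c2=-2)
[Gauss-Seidel] macro 4: S0 reads c0=5 → after 1×micro: 5; S1 reads c0=5 → after 1×micro: -73/8; S2 reads c0=5 → after 2×micro: -2 ⇒ (c0=5, c1=-73/8, c2=-2)
[Gauss-Seidel] macro 5: S0 reads c0=5 → after 1×micro: 5; S1 reads c0=5 → after 1×micro: -299/16; S2 reads c0=5 → after 2×micro: -2 ⇒ (c0=5, c1=-299/16, c2=-2)
[Gauss-Seidel] macro 6: S0 reads c0=5 → after 1×micro: 5; S1 reads c0=5 → after 1×micro: -1057/32; S2 reads c0=5 → after 2×micro: -2 ⇒ (c0=5, c1=-1057/32, c2=-2)
[Gauss-Seidel] macro 7: S0 reads c0=5 → after 1×micro: 5; S1 reads c0=5 → after 1×micro: -3491/64; S2 reads c0=5 → after 2×micro: -2 ⇒ (c0=5, c1=-3491/64, c2=-2)
[Gauss-Seidel] macro 8: S0 reads c0=5 → after 1×micro: 5; S1 reads c0=5 → after 1×micro: -11113/128; S2 reads c0=5 → after 2×micro: -2 ⇒ (c0=5, c1=-11113/128, c2=-2)
[Gauss-Seidel] macro 9: S0 reads c0=5 → after 1×micro: 5; S1 reads c0=5 → after 1×micro: -34619/256; S2 reads c0=5 → after 2×micro: -2 ⇒ (c0=5, c1=-34619/256, c2=-2)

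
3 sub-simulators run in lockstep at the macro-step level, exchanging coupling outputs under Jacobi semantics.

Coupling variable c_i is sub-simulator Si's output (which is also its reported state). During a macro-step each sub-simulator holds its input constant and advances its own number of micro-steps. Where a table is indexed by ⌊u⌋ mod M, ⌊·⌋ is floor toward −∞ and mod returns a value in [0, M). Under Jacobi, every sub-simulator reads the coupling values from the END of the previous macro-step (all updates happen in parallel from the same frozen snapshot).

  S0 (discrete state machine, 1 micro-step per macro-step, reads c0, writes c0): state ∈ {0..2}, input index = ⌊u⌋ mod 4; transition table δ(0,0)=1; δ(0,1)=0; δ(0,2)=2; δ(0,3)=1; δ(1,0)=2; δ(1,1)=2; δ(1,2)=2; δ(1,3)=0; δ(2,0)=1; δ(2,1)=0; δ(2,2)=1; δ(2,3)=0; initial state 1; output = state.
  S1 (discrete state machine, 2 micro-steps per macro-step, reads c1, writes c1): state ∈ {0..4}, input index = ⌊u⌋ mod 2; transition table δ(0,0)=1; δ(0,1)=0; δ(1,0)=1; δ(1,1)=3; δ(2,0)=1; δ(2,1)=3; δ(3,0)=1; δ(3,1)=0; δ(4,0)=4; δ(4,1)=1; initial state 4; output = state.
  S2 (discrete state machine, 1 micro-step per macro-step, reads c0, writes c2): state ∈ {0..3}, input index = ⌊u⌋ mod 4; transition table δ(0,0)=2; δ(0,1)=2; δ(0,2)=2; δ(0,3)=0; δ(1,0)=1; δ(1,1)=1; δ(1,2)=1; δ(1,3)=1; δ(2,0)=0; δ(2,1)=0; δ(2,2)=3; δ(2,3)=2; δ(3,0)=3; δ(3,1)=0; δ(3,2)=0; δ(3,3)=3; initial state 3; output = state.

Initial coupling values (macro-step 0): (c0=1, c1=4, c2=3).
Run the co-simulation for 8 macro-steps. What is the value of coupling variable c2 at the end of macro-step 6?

c2 at macro-step 6 = 2

macro 1: S0 reads c0=1 → after 1×micro: 2; S1 reads c1=4 → after 2×micro: 4; S2 reads c0=1 → after 1×micro: 0 ⇒ (c0=2, c1=4, c2=0)
macro 2: S0 reads c0=2 → after 1×micro: 1; S1 reads c1=4 → after 2×micro: 4; S2 reads c0=2 → after 1×micro: 2 ⇒ (c0=1, c1=4, c2=2)
macro 3: S0 reads c0=1 → after 1×micro: 2; S1 reads c1=4 → after 2×micro: 4; S2 reads c0=1 → after 1×micro: 0 ⇒ (c0=2, c1=4, c2=0)
macro 4: S0 reads c0=2 → after 1×micro: 1; S1 reads c1=4 → after 2×micro: 4; S2 reads c0=2 → after 1×micro: 2 ⇒ (c0=1, c1=4, c2=2)
macro 5: S0 reads c0=1 → after 1×micro: 2; S1 reads c1=4 → after 2×micro: 4; S2 reads c0=1 → after 1×micro: 0 ⇒ (c0=2, c1=4, c2=0)
macro 6: S0 reads c0=2 → after 1×micro: 1; S1 reads c1=4 → after 2×micro: 4; S2 reads c0=2 → after 1×micro: 2 ⇒ (c0=1, c1=4, c2=2)
macro 7: S0 reads c0=1 → after 1×micro: 2; S1 reads c1=4 → after 2×micro: 4; S2 reads c0=1 → after 1×micro: 0 ⇒ (c0=2, c1=4, c2=0)
macro 8: S0 reads c0=2 → after 1×micro: 1; S1 reads c1=4 → after 2×micro: 4; S2 reads c0=2 → after 1×micro: 2 ⇒ (c0=1, c1=4, c2=2)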